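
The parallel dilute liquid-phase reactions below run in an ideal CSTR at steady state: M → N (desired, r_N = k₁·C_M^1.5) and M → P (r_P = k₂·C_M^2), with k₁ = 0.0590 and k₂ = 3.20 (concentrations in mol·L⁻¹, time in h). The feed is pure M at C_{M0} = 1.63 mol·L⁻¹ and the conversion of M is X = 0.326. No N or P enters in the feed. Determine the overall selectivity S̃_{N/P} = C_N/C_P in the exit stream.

0.0176

Exit C_M = C_{M0}(1−X) = 1.63×0.674 = 1.099 mol·L⁻¹.
Rates in a CSTR are evaluated at the outlet concentration: r_N = 0.0590×1.099^1.5 = 0.06794, r_P = 3.20×1.099^2 = 3.862.
Overall selectivity = C_N/C_P = r_Nτ/(r_Pτ) = r_N/r_P = 0.0176.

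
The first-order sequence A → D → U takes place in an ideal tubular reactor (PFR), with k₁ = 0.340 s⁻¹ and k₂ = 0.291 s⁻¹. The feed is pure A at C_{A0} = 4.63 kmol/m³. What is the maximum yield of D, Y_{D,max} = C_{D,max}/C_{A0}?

Evaluating C_D at τ_opt = ln(k₂/k₁)/(k₂−k₁) gives C_{D,max}/C_{A0} = (k₁/k₂)^[k₂/(k₂−k₁)].
= (0.340/0.291)^(0.291/(0.291−0.340)) = (1.168)^(-5.939) = 0.3968.

0.397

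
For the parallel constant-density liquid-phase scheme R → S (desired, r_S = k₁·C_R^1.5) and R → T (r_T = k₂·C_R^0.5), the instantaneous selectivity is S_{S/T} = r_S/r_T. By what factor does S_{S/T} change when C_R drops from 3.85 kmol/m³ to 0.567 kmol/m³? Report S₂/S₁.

0.147

S_{S/T} = (k₁/k₂)·C_R, so S₂/S₁ = (C_{R,2}/C_{R,1}).
= 0.567/3.85 = 0.147.
Selectivity toward S falls as C_R falls — high-concentration operation is favoured.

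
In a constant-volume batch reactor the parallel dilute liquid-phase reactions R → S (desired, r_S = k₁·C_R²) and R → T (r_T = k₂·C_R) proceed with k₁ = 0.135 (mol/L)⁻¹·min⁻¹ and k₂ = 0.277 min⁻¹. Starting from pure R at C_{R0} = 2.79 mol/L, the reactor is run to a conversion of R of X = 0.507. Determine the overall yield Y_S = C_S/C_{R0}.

C_R = C_{R0}(1−X) = 1.375 mol/L.
Along a PFR/batch, dC_T/dC_R = −r_T/(r_S+r_T) = −k₂/(k₂+k₁·C_R).
Integrating from C_{R0} to C_R: C_T = (0.277/0.135)·ln[(0.277+0.135·2.79)/(0.277+0.135·1.38)] = 2.052·ln(0.6537/0.4627) = 0.7090 mol/L.
Then C_S = (C_{R0}−C_R) − C_T = 1.415 − 0.7090 = 0.7056 mol/L.
Y_S = C_S/C_{R0} = 0.7056/2.79 = 0.253.

0.253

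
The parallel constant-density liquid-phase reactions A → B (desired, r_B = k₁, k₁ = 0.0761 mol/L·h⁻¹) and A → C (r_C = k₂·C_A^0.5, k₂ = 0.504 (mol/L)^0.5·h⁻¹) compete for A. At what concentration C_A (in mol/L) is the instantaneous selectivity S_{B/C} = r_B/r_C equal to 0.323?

0.219 mol/L

S_{B/C} = (k₁/k₂)·C_A^-0.5 ⇒ C_A = (S·k₂/k₁)^(-2).
= (0.323×0.504/0.0761)^(-2) = (2.139)^(-2) = 0.219 mol/L.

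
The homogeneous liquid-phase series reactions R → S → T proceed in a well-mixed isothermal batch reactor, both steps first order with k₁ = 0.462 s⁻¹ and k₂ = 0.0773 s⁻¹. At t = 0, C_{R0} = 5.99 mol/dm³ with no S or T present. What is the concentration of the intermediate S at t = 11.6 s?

For first-order series with pure R initially, C_S(t) = k₁C_{R0}/(k₂−k₁)·(e^(−k₁t) − e^(−k₂t)).
e^(−k₁t) = e^(−0.462×11.6) = e^(−5.359) = 0.004705; e^(−k₂t) = e^(−0.8967) = 0.4079.
C_S = 0.462×5.99/(0.0773−0.462) × (0.004705−0.4079) = (-7.194)×(-0.4032) = 2.901 mol/dm³.

2.90 mol/dm³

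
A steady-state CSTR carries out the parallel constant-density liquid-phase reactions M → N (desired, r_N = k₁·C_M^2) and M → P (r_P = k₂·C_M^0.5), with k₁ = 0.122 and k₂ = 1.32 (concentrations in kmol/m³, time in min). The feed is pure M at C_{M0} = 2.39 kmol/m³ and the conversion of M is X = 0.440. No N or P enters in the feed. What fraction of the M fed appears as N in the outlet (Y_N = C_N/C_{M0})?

0.0551

Exit C_M = C_{M0}(1−X) = 2.39×0.560 = 1.338 kmol/m³.
A CSTR operates uniformly at the exit composition, giving r_N = 0.2185 and r_P = 1.527 (each k·C_M^n at C_M = 1.338).
Fraction of consumed M going to N: r_N/(r_N+r_P) = 0.1252.
C_N = 0.1252·C_{M0}·X = 0.1252×2.39×0.440 = 0.132 kmol/m³; Y_N = C_N/C_{M0} = 0.0551.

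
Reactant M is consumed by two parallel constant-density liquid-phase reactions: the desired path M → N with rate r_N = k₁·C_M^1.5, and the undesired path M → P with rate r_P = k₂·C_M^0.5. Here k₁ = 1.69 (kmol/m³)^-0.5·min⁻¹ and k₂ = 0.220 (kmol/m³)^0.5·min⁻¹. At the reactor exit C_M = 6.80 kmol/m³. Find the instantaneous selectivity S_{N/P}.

52.2

S_{N/P} = r_N/r_P = (k₁·C_M^1.5)/(k₂·C_M^0.5) = (k₁/k₂)·C_M.
= (1.69×6.800^1.5) / (0.220×6.800^0.5) = 29.97/0.5737 = 52.2.
Since the desired path is higher order in M, keeping C_M high (PFR or concentrated feed) favours N.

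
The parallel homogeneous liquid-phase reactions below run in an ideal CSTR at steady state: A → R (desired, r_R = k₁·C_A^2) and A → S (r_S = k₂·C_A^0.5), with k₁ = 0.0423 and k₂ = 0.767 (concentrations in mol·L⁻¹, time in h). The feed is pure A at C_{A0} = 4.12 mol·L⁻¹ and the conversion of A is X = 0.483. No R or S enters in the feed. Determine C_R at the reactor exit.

Exit C_A = C_{A0}(1−X) = 4.12×0.517 = 2.130 mol·L⁻¹.
Rates in a CSTR are evaluated at the outlet concentration: r_R = 0.0423×2.130^2 = 0.1919, r_S = 0.767×2.130^0.5 = 1.119.
Fraction of consumed A going to R: r_R/(r_R+r_S) = 0.1464.
C_R = 0.1464·C_{A0}·X = 0.1464×4.12×0.483 = 0.291 mol·L⁻¹.

0.291 mol·L⁻¹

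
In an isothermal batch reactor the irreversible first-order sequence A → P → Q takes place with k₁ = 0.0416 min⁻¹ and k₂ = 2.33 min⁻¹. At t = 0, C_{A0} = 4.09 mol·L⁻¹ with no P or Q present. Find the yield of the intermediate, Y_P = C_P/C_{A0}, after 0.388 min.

0.0105

The intermediate concentration in a first-order A→B→C sequence is C_P = k₁C_{A0}(e^(−k₁t) − e^(−k₂t))/(k₂−k₁).
e^(−k₁t) = e^(−0.0416×0.388) = e^(−0.01614) = 0.9840; e^(−k₂t) = e^(−0.9040) = 0.4049.
C_P = 0.0416×4.09/(2.33−0.0416) × (0.9840−0.4049) = 0.07435×0.5791 = 0.04305 mol·L⁻¹.
Y_P = C_P/C_{A0} = 0.04305/4.09 = 0.0105.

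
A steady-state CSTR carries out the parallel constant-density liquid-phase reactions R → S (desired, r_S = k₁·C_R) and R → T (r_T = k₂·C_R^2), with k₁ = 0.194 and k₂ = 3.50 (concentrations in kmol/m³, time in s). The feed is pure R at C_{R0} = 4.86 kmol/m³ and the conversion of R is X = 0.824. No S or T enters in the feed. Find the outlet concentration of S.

Exit C_R = C_{R0}(1−X) = 4.86×0.176 = 0.8554 kmol/m³.
A CSTR operates uniformly at the exit composition, giving r_S = 0.1659 and r_T = 2.561 (each k·C_R^n at C_R = 0.8554).
Fraction of consumed R going to S: r_S/(r_S+r_T) = 0.06086.
C_S = 0.06086·C_{R0}·X = 0.06086×4.86×0.824 = 0.244 kmol/m³.

0.244 kmol/m³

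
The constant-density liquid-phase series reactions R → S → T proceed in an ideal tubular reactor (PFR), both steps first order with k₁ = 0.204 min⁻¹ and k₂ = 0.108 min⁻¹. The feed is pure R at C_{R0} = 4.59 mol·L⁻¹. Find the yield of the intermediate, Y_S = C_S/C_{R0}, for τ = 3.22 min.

Solving the coupled first-order balances gives C_S(τ) = [k₁/(k₂−k₁)]·C_{R0}·(e^(−k₁τ) − e^(−k₂τ)).
e^(−k₁τ) = e^(−0.204×3.22) = e^(−0.6569) = 0.5185; e^(−k₂τ) = e^(−0.3478) = 0.7063.
C_S = 0.204×4.59/(0.108−0.204) × (0.5185−0.7063) = (-9.754)×(-0.1878) = 1.832 mol·L⁻¹.
Y_S = C_S/C_{R0} = 1.832/4.59 = 0.399.

0.399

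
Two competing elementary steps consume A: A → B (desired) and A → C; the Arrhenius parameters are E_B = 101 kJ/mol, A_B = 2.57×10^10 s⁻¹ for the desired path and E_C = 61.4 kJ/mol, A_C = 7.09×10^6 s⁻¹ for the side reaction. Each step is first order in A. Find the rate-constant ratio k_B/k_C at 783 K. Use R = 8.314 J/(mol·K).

k_B/k_C = (A_B/A_C)·exp[−(E_B−E_C)/(RT)] = (A_B/A_C)·exp[(E_C−E_B)/(RT)].
(E_C−E_B)/(RT) = (61.4−101)×10³/(8.314×783) = -39600/6510 = -6.083.
k_B/k_C = (2.57×10^10/7.09×10^6)·exp(-6.083) = 3625 × 0.002281 = 8.27.
Since E_B > E_C, raising the temperature improves selectivity toward B.

8.27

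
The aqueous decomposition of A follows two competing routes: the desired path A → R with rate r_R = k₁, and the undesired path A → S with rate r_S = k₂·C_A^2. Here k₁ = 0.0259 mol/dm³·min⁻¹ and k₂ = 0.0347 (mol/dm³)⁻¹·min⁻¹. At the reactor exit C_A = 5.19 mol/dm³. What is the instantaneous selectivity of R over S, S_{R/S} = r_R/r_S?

0.0277

S_{R/S} = r_R/r_S = (k₁)/(k₂·C_A^2) = (k₁/k₂)·C_A^-2.
= (0.0259) / (0.0347×5.190^2) = 0.02590/0.9347 = 0.0277.
The undesired path is higher order in A, so low C_A (CSTR or dilute feed) favours R.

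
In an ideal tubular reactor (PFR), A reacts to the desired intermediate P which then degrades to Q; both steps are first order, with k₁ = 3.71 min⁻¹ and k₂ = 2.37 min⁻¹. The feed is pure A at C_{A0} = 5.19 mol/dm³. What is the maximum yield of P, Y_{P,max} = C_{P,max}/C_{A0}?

0.453

Evaluating C_P at τ_opt = ln(k₂/k₁)/(k₂−k₁) gives C_{P,max}/C_{A0} = (k₁/k₂)^[k₂/(k₂−k₁)].
= (3.71/2.37)^(2.37/(2.37−3.71)) = (1.565)^(-1.769) = 0.4527.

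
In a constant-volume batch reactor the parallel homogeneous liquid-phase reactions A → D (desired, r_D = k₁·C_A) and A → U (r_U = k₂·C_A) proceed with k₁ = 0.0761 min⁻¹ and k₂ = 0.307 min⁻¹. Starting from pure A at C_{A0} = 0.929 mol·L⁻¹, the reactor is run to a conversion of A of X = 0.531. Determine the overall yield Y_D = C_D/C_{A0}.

C_A = C_{A0}(1−X) = 0.4357 mol·L⁻¹.
Both paths are first order in A, so the instantaneous fraction to D is constant: dC_D/d(−C_A) = k₁/(k₁+k₂) = 0.1986.
C_D = 0.1986·(C_{A0}−C_A) = 0.1986×0.4933 = 0.0980 mol·L⁻¹.
Y_D = C_D/C_{A0} = 0.09799/0.929 = 0.105.

0.105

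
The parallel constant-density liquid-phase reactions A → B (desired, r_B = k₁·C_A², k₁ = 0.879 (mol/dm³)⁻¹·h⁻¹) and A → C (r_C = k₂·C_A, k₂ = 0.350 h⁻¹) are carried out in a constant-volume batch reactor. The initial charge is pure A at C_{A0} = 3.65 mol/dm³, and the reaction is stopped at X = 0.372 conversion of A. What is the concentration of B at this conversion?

C_A = C_{A0}(1−X) = 2.292 mol/dm³.
Along a PFR/batch, dC_C/dC_A = −r_C/(r_B+r_C) = −k₂/(k₂+k₁·C_A).
Integrating from C_{A0} to C_A: C_C = (0.350/0.879)·ln[(0.350+0.879·3.65)/(0.350+0.879·2.29)] = 0.3982·ln(3.558/2.365) = 0.1627 mol/dm³.
Then C_B = (C_{A0}−C_A) − C_C = 1.358 − 0.1627 = 1.195 mol/dm³.

1.20 mol/dm³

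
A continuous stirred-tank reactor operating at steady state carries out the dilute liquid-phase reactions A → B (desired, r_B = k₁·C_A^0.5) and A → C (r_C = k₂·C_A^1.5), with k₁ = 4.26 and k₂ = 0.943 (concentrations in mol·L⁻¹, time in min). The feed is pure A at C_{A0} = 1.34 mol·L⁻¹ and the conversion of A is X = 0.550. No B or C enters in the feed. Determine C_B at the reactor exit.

Exit C_A = C_{A0}(1−X) = 1.34×0.450 = 0.6030 mol·L⁻¹.
In a CSTR the entire volume is at exit conditions, so r_B = 4.26×0.6030^0.5 = 3.308 and r_C = 0.943×0.6030^1.5 = 0.4416.
Fraction of consumed A going to B: r_B/(r_B+r_C) = 0.8822.
C_B = 0.8822·C_{A0}·X = 0.8822×1.34×0.550 = 0.650 mol·L⁻¹.

0.650 mol·L⁻¹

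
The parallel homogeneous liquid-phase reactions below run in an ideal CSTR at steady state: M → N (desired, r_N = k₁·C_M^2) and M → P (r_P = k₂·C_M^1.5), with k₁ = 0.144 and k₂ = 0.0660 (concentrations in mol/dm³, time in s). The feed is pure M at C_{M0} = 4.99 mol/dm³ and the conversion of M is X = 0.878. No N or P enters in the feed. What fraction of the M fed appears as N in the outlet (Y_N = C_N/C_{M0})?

0.553

Exit C_M = C_{M0}(1−X) = 4.99×0.122 = 0.6088 mol/dm³.
A CSTR operates uniformly at the exit composition, giving r_N = 0.05337 and r_P = 0.03135 (each k·C_M^n at C_M = 0.6088).
Fraction of consumed M going to N: r_N/(r_N+r_P) = 0.6300.
C_N = 0.6300·C_{M0}·X = 0.6300×4.99×0.878 = 2.76 mol/dm³; Y_N = C_N/C_{M0} = 0.553.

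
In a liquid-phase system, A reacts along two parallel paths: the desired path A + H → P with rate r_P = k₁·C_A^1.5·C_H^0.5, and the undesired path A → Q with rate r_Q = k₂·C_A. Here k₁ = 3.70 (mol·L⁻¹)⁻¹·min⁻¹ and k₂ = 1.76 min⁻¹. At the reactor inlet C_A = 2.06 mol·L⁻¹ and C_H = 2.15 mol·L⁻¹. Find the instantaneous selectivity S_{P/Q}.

S_{P/Q} = r_P/r_Q = (k₁·C_A^1.5·C_H^0.5)/(k₂·C_A) = (k₁/k₂)·C_A^0.5·C_H^0.5.
= (3.70×2.060^1.5×2.150^0.5) / (1.76×2.060) = 16.04/3.626 = 4.42.
Since the desired path is higher order in A, keeping C_A high (PFR or concentrated feed) favours P.

4.42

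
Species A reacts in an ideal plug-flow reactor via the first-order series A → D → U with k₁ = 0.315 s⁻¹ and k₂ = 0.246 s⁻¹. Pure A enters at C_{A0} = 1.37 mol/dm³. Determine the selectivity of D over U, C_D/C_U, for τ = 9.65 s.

0.277

The intermediate concentration in a first-order A→B→C sequence is C_D = k₁C_{A0}(e^(−k₁τ) − e^(−k₂τ))/(k₂−k₁).
e^(−k₁τ) = e^(−0.315×9.65) = e^(−3.040) = 0.04785; e^(−k₂τ) = e^(−2.374) = 0.09312.
C_D = 0.315×1.37/(0.246−0.315) × (0.04785−0.09312) = (-6.254)×(-0.04527) = 0.2831 mol/dm³.
C_A = C_{A0}e^(−k₁τ) = 0.06555 mol/dm³, so C_U = C_{A0}−C_A−C_D = 1.021 mol/dm³; C_D/C_U = 0.277.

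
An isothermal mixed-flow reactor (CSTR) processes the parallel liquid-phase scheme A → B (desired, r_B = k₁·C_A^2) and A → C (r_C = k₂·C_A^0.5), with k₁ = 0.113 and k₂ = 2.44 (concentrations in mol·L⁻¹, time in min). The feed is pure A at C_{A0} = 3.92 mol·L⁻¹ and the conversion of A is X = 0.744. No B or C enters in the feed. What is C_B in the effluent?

0.130 mol·L⁻¹

Exit C_A = C_{A0}(1−X) = 3.92×0.256 = 1.004 mol·L⁻¹.
A CSTR operates uniformly at the exit composition, giving r_B = 0.1138 and r_C = 2.444 (each k·C_A^n at C_A = 1.004).
Fraction of consumed A going to B: r_B/(r_B+r_C) = 0.04449.
C_B = 0.04449·C_{A0}·X = 0.04449×3.92×0.744 = 0.130 mol·L⁻¹.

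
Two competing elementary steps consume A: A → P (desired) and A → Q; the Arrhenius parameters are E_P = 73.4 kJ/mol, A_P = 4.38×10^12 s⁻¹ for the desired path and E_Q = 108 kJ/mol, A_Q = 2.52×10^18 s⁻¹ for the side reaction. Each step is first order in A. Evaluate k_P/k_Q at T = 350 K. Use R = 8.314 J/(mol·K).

0.254

k_P/k_Q = (A_P/A_Q)·exp[−(E_P−E_Q)/(RT)] = (A_P/A_Q)·exp[(E_Q−E_P)/(RT)].
(E_Q−E_P)/(RT) = (108−73.4)×10³/(8.314×350) = 34600/2910 = 11.89.
k_P/k_Q = (4.38×10^12/2.52×10^18)·exp(11.89) = 1.738×10^-6 × 1.459×10^5 = 0.254.
Since E_P < E_Q, lowering the temperature improves selectivity toward P.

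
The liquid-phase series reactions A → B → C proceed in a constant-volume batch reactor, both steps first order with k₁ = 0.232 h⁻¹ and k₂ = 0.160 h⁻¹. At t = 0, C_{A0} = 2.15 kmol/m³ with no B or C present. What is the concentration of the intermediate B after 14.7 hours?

0.431 kmol/m³

For first-order series with pure A initially, C_B(t) = k₁C_{A0}/(k₂−k₁)·(e^(−k₁t) − e^(−k₂t)).
e^(−k₁t) = e^(−0.232×14.7) = e^(−3.410) = 0.03303; e^(−k₂t) = e^(−2.352) = 0.09518.
C_B = 0.232×2.15/(0.160−0.232) × (0.03303−0.09518) = (-6.928)×(-0.06215) = 0.4306 kmol/m³.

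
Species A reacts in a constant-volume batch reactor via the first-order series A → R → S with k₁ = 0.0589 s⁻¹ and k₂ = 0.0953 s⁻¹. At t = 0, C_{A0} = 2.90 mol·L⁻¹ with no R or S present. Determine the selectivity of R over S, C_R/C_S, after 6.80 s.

Solving the coupled first-order balances gives C_R(t) = [k₁/(k₂−k₁)]·C_{A0}·(e^(−k₁t) − e^(−k₂t)).
e^(−k₁t) = e^(−0.0589×6.80) = e^(−0.4005) = 0.6700; e^(−k₂t) = e^(−0.6480) = 0.5231.
C_R = 0.0589×2.90/(0.0953−0.0589) × (0.6700−0.5231) = 4.693×0.1469 = 0.6893 mol·L⁻¹.
C_A = C_{A0}e^(−k₁t) = 1.943 mol·L⁻¹, so C_S = C_{A0}−C_A−C_R = 0.2677 mol·L⁻¹; C_R/C_S = 2.57.

2.57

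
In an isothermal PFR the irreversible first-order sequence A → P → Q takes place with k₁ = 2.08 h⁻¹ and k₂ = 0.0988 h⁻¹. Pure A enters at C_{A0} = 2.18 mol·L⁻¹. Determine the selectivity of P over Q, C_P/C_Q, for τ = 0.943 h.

16.0

The intermediate concentration in a first-order A→B→C sequence is C_P = k₁C_{A0}(e^(−k₁τ) − e^(−k₂τ))/(k₂−k₁).
e^(−k₁τ) = e^(−2.08×0.943) = e^(−1.961) = 0.1407; e^(−k₂τ) = e^(−0.09317) = 0.9110.
C_P = 2.08×2.18/(0.0988−2.08) × (0.1407−0.9110) = (-2.289)×(-0.7704) = 1.763 mol·L⁻¹.
C_A = C_{A0}e^(−k₁τ) = 0.3066 mol·L⁻¹, so C_Q = C_{A0}−C_A−C_P = 0.1102 mol·L⁻¹; C_P/C_Q = 16.0.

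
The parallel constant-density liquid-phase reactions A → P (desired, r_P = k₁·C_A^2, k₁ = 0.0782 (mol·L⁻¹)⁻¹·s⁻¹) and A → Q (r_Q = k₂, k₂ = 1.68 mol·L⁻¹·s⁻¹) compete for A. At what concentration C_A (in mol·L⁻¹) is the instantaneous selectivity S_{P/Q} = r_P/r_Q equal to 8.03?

S_{P/Q} = (k₁/k₂)·C_A^2 ⇒ C_A = (S·k₂/k₁)^(0.5).
= (8.03×1.68/0.0782)^(0.5) = (172.5)^(0.5) = 13.1 mol·L⁻¹.

13.1 mol·L⁻¹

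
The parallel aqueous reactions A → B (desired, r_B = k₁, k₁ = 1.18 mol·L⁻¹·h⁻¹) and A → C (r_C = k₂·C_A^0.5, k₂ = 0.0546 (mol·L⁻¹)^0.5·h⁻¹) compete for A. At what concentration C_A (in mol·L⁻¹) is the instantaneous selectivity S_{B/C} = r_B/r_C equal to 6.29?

11.8 mol·L⁻¹

S_{B/C} = (k₁/k₂)·C_A^-0.5 ⇒ C_A = (S·k₂/k₁)^(-2).
= (6.29×0.0546/1.18)^(-2) = (0.2910)^(-2) = 11.8 mol·L⁻¹.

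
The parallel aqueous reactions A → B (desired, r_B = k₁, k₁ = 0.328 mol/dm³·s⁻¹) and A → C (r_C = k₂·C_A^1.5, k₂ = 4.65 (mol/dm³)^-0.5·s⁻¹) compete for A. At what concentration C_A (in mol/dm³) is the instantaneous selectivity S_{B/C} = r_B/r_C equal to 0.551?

0.254 mol/dm³

S_{B/C} = (k₁/k₂)·C_A^-1.5 ⇒ C_A = (S·k₂/k₁)^(1/(-1.5)).
= (0.551×4.65/0.328)^(-0.6667) = (7.811)^(-0.6667) = 0.254 mol/dm³.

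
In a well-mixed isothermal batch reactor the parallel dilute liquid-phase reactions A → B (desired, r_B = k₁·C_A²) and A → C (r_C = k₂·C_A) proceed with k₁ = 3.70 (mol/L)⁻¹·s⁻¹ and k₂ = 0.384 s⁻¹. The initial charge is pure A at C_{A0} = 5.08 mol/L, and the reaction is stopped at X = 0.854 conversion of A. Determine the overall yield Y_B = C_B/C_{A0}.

C_A = C_{A0}(1−X) = 0.7417 mol/L.
Along a PFR/batch, dC_C/dC_A = −r_C/(r_B+r_C) = −k₂/(k₂+k₁·C_A).
Integrating from C_{A0} to C_A: C_C = (0.384/3.70)·ln[(0.384+3.70·5.08)/(0.384+3.70·0.742)] = 0.1038·ln(19.18/3.128) = 0.1882 mol/L.
Then C_B = (C_{A0}−C_A) − C_C = 4.338 − 0.1882 = 4.150 mol/L.
Y_B = C_B/C_{A0} = 4.150/5.08 = 0.817.

0.817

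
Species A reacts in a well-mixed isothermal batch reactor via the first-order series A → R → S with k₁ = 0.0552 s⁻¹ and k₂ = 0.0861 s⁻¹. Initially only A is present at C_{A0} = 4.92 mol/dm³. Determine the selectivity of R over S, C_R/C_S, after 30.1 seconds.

0.340

For first-order series with pure A initially, C_R(t) = k₁C_{A0}/(k₂−k₁)·(e^(−k₁t) − e^(−k₂t)).
e^(−k₁t) = e^(−0.0552×30.1) = e^(−1.662) = 0.1899; e^(−k₂t) = e^(−2.592) = 0.07490.
C_R = 0.0552×4.92/(0.0861−0.0552) × (0.1899−0.07490) = 8.789×0.1150 = 1.010 mol/dm³.
C_A = C_{A0}e^(−k₁t) = 0.9341 mol/dm³, so C_S = C_{A0}−C_A−C_R = 2.976 mol/dm³; C_R/C_S = 0.340.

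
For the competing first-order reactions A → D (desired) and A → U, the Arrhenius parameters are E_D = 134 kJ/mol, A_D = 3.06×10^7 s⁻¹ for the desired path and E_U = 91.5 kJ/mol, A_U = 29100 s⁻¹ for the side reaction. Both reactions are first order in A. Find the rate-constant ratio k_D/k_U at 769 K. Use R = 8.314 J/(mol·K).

1.36

Since both paths have the same order in A, the concentration cancels and S_{D/U} = k_D/k_U = (A_D/A_U)·exp[(E_U−E_D)/(RT)].
(E_U−E_D)/(RT) = (91.5−134)×10³/(8.314×769) = -42500/6393 = -6.647.
k_D/k_U = (3.06×10^7/29100)·exp(-6.647) = 1052 × 0.001297 = 1.36.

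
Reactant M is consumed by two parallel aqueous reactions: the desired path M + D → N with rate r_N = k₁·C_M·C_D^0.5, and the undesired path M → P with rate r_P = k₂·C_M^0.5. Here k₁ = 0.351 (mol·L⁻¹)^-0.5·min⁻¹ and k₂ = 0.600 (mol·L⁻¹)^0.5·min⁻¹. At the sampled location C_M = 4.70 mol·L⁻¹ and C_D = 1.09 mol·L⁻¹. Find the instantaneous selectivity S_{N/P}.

S_{N/P} = r_N/r_P = (k₁·C_M·C_D^0.5)/(k₂·C_M^0.5) = (k₁/k₂)·C_M^0.5·C_D^0.5.
= (0.351×4.700×1.090^0.5) / (0.600×4.700^0.5) = 1.722/1.301 = 1.32.
Since the desired path is higher order in M, keeping C_M high (PFR or concentrated feed) favours N.

1.32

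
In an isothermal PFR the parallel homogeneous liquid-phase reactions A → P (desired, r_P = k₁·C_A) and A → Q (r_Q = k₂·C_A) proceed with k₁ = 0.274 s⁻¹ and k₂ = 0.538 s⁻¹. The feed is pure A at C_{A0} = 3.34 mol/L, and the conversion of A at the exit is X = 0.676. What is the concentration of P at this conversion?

C_A = C_{A0}(1−X) = 1.082 mol/L.
Both paths are first order in A, so the instantaneous fraction to P is constant: dC_P/d(−C_A) = k₁/(k₁+k₂) = 0.3374.
C_P = 0.3374·(C_{A0}−C_A) = 0.3374×2.258 = 0.762 mol/L.

0.762 mol/L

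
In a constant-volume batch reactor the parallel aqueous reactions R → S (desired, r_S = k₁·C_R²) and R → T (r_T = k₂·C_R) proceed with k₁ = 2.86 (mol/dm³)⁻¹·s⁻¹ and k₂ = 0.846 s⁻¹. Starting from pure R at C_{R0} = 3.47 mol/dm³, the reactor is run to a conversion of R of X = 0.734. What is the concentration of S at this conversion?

2.21 mol/dm³

C_R = C_{R0}(1−X) = 0.9230 mol/dm³.
Along a PFR/batch, dC_T/dC_R = −r_T/(r_S+r_T) = −k₂/(k₂+k₁·C_R).
Integrating from C_{R0} to C_R: C_T = (0.846/2.86)·ln[(0.846+2.86·3.47)/(0.846+2.86·0.923)] = 0.2958·ln(10.77/3.486) = 0.3337 mol/dm³.
Then C_S = (C_{R0}−C_R) − C_T = 2.547 − 0.3337 = 2.213 mol/dm³.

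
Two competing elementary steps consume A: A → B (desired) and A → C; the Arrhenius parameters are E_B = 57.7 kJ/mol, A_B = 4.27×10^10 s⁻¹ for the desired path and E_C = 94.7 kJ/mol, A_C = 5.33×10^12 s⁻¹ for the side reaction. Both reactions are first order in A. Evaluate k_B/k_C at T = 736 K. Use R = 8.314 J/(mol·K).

3.39

Since both paths have the same order in A, the concentration cancels and S_{B/C} = k_B/k_C = (A_B/A_C)·exp[(E_C−E_B)/(RT)].
(E_C−E_B)/(RT) = (94.7−57.7)×10³/(8.314×736) = 37000/6119 = 6.047.
k_B/k_C = (4.27×10^10/5.33×10^12)·exp(6.047) = 0.008011 × 422.7 = 3.39.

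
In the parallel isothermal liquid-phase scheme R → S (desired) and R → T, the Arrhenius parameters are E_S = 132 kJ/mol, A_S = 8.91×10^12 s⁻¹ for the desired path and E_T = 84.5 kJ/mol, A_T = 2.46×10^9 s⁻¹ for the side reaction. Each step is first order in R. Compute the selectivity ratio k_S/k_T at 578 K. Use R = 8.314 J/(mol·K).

0.185

With equal orders, S_{S/T} = k_S/k_T = (A_S/A_T)·exp[(E_T−E_S)/(RT)].
(E_T−E_S)/(RT) = (84.5−132)×10³/(8.314×578) = -47500/4805 = -9.885.
k_S/k_T = (8.91×10^12/2.46×10^9)·exp(-9.885) = 3622 × 5.096×10^-5 = 0.185.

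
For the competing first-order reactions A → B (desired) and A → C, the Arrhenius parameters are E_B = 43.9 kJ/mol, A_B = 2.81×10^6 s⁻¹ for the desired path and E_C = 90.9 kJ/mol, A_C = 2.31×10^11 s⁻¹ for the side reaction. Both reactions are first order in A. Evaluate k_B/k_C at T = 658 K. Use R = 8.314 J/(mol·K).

0.0655

With equal orders, S_{B/C} = k_B/k_C = (A_B/A_C)·exp[(E_C−E_B)/(RT)].
(E_C−E_B)/(RT) = (90.9−43.9)×10³/(8.314×658) = 47000/5471 = 8.591.
k_B/k_C = (2.81×10^6/2.31×10^11)·exp(8.591) = 1.216×10^-5 × 5385 = 0.0655.
Since E_B < E_C, lowering the temperature improves selectivity toward B.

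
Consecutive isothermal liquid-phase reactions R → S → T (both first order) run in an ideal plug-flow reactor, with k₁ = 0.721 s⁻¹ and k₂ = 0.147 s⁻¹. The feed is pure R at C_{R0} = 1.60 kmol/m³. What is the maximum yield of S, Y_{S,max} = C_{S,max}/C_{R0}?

Evaluating C_S at τ_opt = ln(k₂/k₁)/(k₂−k₁) gives C_{S,max}/C_{R0} = (k₁/k₂)^[k₂/(k₂−k₁)].
= (0.721/0.147)^(0.147/(0.147−0.721)) = (4.905)^(-0.2561) = 0.6655.

0.665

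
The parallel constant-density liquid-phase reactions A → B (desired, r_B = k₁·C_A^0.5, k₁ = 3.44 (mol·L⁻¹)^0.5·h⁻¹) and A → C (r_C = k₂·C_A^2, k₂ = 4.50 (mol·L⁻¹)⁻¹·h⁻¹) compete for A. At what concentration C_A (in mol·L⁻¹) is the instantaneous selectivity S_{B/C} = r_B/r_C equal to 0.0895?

S_{B/C} = (k₁/k₂)·C_A^-1.5 ⇒ C_A = (S·k₂/k₁)^(1/(-1.5)).
= (0.0895×4.50/3.44)^(-0.6667) = (0.1171)^(-0.6667) = 4.18 mol·L⁻¹.

4.18 mol·L⁻¹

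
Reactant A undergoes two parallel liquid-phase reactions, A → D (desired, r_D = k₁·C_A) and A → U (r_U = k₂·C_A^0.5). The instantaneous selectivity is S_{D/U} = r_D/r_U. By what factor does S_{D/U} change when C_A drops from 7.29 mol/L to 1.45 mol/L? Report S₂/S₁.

0.446

S_{D/U} = (k₁/k₂)·C_A^0.5, so S₂/S₁ = (C_{A,2}/C_{A,1})^0.5.
= (1.45/7.29)^0.5 = (0.1989)^0.5 = 0.446.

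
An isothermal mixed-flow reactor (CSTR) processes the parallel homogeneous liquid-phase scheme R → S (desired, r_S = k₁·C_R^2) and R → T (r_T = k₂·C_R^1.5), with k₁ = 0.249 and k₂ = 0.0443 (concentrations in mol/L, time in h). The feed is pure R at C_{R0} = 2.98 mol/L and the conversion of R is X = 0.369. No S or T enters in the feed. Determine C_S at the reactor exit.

Exit C_R = C_{R0}(1−X) = 2.98×0.631 = 1.880 mol/L.
Rates in a CSTR are evaluated at the outlet concentration: r_S = 0.249×1.880^2 = 0.8804, r_T = 0.0443×1.880^1.5 = 0.1142.
Fraction of consumed R going to S: r_S/(r_S+r_T) = 0.8852.
C_S = 0.8852·C_{R0}·X = 0.8852×2.98×0.369 = 0.973 mol/L.

0.973 mol/L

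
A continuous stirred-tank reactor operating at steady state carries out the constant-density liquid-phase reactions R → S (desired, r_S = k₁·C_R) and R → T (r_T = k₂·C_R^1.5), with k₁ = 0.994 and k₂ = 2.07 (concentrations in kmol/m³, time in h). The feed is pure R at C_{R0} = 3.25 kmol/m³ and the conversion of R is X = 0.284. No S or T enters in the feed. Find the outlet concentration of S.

Exit C_R = C_{R0}(1−X) = 3.25×0.716 = 2.327 kmol/m³.
A CSTR operates uniformly at the exit composition, giving r_S = 2.313 and r_T = 7.348 (each k·C_R^n at C_R = 2.327).
Fraction of consumed R going to S: r_S/(r_S+r_T) = 0.2394.
C_S = 0.2394·C_{R0}·X = 0.2394×3.25×0.284 = 0.221 kmol/m³.

0.221 kmol/m³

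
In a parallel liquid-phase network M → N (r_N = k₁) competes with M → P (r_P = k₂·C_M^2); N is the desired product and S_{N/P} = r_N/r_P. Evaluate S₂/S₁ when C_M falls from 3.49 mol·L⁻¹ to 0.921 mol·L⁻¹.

S_{N/P} = (k₁/k₂)·C_M^-2, so S₂/S₁ = (C_{M,2}/C_{M,1})^-2.
= (0.921/3.49)^(-2) = (0.2639)^(-2) = 14.4.
Selectivity toward N rises as C_M falls — low-concentration operation is favoured.

14.4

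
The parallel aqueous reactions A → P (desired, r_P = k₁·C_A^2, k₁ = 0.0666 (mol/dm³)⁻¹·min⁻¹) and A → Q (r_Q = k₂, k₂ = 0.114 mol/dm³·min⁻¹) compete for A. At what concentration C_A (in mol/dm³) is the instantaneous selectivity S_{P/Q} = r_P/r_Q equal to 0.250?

0.654 mol/dm³

S_{P/Q} = (k₁/k₂)·C_A^2 ⇒ C_A = (S·k₂/k₁)^(0.5).
= (0.250×0.114/0.0666)^(0.5) = (0.4279)^(0.5) = 0.654 mol/dm³.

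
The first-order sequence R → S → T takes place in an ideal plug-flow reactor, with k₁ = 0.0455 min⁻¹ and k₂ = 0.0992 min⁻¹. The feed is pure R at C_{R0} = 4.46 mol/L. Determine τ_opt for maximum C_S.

The intermediate peaks when r₁ = r₂, i.e. k₁e^(−k₁τ) = k₂e^(−k₂τ), giving τ_opt = ln(k₂/k₁)/(k₂−k₁).
= ln(0.0992/0.0455)/(0.0992−0.0455) = ln(2.180)/0.05370 = 0.7794/0.05370 = 14.5 min.

14.5 min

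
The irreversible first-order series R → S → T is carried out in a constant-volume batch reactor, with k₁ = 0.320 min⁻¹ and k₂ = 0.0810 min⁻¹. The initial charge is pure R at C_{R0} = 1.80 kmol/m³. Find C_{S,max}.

At the optimum, C_{S,max}/C_{R0} = (k₁/k₂)^[k₂/(k₂−k₁)].
= (0.320/0.0810)^(0.0810/(0.0810−0.320)) = (3.951)^(-0.3389) = 0.6277.
C_{S,max} = 0.6277×1.80 = 1.13 kmol/m³.

1.13 kmol/m³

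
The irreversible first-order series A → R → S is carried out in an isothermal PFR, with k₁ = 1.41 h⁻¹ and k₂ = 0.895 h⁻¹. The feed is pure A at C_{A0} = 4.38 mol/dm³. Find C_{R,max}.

1.99 mol/dm³

For a first-order series the maximum intermediate yield is C_{R,max}/C_{A0} = (k₁/k₂)^[k₂/(k₂−k₁)].
= (1.41/0.895)^(0.895/(0.895−1.41)) = (1.575)^(-1.738) = 0.4539.
C_{R,max} = 0.4539×4.38 = 1.99 mol/dm³.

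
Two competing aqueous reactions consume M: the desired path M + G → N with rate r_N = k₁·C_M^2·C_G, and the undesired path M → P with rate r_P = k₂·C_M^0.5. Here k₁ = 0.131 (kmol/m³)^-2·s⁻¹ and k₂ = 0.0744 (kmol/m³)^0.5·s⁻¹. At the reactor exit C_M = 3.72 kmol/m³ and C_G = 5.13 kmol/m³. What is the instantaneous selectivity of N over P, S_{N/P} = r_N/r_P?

64.8

S_{N/P} = r_N/r_P = (k₁·C_M^2·C_G)/(k₂·C_M^0.5) = (k₁/k₂)·C_M^1.5·C_G.
= (0.131×3.720^2×5.130) / (0.0744×3.720^0.5) = 9.300/0.1435 = 64.8.
Since the desired path is higher order in M, keeping C_M high (PFR or concentrated feed) favours N.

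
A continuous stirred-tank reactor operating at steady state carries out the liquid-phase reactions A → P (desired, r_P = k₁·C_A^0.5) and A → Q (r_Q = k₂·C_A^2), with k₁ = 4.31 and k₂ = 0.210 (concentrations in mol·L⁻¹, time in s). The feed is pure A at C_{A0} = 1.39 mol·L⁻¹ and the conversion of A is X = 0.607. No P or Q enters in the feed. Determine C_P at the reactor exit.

0.827 mol·L⁻¹

Exit C_A = C_{A0}(1−X) = 1.39×0.393 = 0.5463 mol·L⁻¹.
Rates in a CSTR are evaluated at the outlet concentration: r_P = 4.31×0.5463^0.5 = 3.186, r_Q = 0.210×0.5463^2 = 0.06267.
Fraction of consumed A going to P: r_P/(r_P+r_Q) = 0.9807.
C_P = 0.9807·C_{A0}·X = 0.9807×1.39×0.607 = 0.827 mol·L⁻¹.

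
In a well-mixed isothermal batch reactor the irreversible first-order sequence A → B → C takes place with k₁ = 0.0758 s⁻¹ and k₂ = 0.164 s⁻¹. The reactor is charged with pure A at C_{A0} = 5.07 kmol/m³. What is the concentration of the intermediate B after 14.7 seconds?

1.04 kmol/m³

The intermediate concentration in a first-order A→B→C sequence is C_B = k₁C_{A0}(e^(−k₁t) − e^(−k₂t))/(k₂−k₁).
e^(−k₁t) = e^(−0.0758×14.7) = e^(−1.114) = 0.3282; e^(−k₂t) = e^(−2.411) = 0.08974.
C_B = 0.0758×5.07/(0.164−0.0758) × (0.3282−0.08974) = 4.357×0.2384 = 1.039 kmol/m³.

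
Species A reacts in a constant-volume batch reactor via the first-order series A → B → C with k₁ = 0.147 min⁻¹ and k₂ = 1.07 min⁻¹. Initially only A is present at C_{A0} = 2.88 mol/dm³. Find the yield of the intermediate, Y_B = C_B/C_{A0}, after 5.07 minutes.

For first-order series with pure A initially, C_B(t) = k₁C_{A0}/(k₂−k₁)·(e^(−k₁t) − e^(−k₂t)).
e^(−k₁t) = e^(−0.147×5.07) = e^(−0.7453) = 0.4746; e^(−k₂t) = e^(−5.425) = 0.004406.
C_B = 0.147×2.88/(1.07−0.147) × (0.4746−0.004406) = 0.4587×0.4702 = 0.2157 mol/dm³.
Y_B = C_B/C_{A0} = 0.2157/2.88 = 0.0749.

0.0749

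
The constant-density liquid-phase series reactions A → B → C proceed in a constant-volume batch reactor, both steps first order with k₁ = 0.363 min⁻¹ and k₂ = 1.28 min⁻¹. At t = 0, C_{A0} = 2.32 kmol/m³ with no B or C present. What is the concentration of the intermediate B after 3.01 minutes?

0.288 kmol/m³

For first-order series with pure A initially, C_B(t) = k₁C_{A0}/(k₂−k₁)·(e^(−k₁t) − e^(−k₂t)).
e^(−k₁t) = e^(−0.363×3.01) = e^(−1.093) = 0.3353; e^(−k₂t) = e^(−3.853) = 0.02122.
C_B = 0.363×2.32/(1.28−0.363) × (0.3353−0.02122) = 0.9184×0.3141 = 0.2885 kmol/m³.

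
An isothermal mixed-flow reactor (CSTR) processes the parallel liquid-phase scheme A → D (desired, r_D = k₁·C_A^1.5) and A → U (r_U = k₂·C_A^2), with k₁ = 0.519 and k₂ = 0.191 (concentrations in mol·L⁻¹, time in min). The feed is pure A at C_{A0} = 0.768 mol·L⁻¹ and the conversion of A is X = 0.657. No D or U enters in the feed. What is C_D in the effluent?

0.424 mol·L⁻¹

Exit C_A = C_{A0}(1−X) = 0.768×0.343 = 0.2634 mol·L⁻¹.
A CSTR operates uniformly at the exit composition, giving r_D = 0.07017 and r_U = 0.01325 (each k·C_A^n at C_A = 0.2634).
Fraction of consumed A going to D: r_D/(r_D+r_U) = 0.8411.
C_D = 0.8411·C_{A0}·X = 0.8411×0.768×0.657 = 0.424 mol·L⁻¹.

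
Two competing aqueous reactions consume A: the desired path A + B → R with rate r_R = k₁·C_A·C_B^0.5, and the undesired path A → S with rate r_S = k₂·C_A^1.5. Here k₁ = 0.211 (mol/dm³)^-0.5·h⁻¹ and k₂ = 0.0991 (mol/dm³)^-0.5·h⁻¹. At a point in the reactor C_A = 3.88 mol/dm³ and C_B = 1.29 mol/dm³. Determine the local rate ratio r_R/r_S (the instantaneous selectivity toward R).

S_{R/S} = r_R/r_S = (k₁·C_A·C_B^0.5)/(k₂·C_A^1.5) = (k₁/k₂)·C_A^-0.5·C_B^0.5.
= (0.211×3.880×1.290^0.5) / (0.0991×3.880^1.5) = 0.9298/0.7574 = 1.23.

1.23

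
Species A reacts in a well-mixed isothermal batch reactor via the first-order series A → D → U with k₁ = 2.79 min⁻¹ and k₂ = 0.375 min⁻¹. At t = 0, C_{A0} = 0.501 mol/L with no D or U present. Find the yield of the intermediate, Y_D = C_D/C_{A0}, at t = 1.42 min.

For first-order series with pure A initially, C_D(t) = k₁C_{A0}/(k₂−k₁)·(e^(−k₁t) − e^(−k₂t)).
e^(−k₁t) = e^(−2.79×1.42) = e^(−3.962) = 0.01903; e^(−k₂t) = e^(−0.5325) = 0.5871.
C_D = 2.79×0.501/(0.375−2.79) × (0.01903−0.5871) = (-0.5788)×(-0.5681) = 0.3288 mol/L.
Y_D = C_D/C_{A0} = 0.3288/0.501 = 0.656.

0.656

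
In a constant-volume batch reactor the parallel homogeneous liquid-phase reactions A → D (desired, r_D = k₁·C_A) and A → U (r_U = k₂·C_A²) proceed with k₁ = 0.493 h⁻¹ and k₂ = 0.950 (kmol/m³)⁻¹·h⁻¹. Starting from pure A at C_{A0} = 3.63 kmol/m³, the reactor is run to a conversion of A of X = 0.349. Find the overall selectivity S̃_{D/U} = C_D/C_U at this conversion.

C_A = C_{A0}(1−X) = 2.363 kmol/m³.
Along a PFR/batch, dC_D/dC_A = −r_D/(r_D+r_U) = −k₁/(k₁+k₂·C_A).
Integrating from C_{A0} to C_A: C_D = (0.493/0.950)·ln[(0.493+0.950·3.63)/(0.493+0.950·2.36)] = 0.5189·ln(3.941/2.738) = 0.1891 kmol/m³.
C_U = (C_{A0}−C_A)−C_D = 1.078 kmol/m³; S̃_{D/U} = 0.1891/1.078 = 0.175.

0.175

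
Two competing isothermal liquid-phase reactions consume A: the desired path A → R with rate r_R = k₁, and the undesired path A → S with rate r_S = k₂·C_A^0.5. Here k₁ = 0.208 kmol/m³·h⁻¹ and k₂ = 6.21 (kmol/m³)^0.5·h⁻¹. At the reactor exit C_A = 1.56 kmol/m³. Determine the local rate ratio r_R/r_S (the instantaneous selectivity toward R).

0.0268

S_{R/S} = r_R/r_S = (k₁)/(k₂·C_A^0.5) = (k₁/k₂)·C_A^-0.5.
= (0.208) / (6.21×1.560^0.5) = 0.2080/7.756 = 0.0268.
The undesired path is higher order in A, so low C_A (CSTR or dilute feed) favours R.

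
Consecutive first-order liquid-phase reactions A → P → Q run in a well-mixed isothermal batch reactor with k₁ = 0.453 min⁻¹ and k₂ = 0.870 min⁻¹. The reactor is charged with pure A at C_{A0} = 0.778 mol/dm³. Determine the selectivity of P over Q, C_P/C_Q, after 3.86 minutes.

Solving the coupled first-order balances gives C_P(t) = [k₁/(k₂−k₁)]·C_{A0}·(e^(−k₁t) − e^(−k₂t)).
e^(−k₁t) = e^(−0.453×3.86) = e^(−1.749) = 0.1740; e^(−k₂t) = e^(−3.358) = 0.03480.
C_P = 0.453×0.778/(0.870−0.453) × (0.1740−0.03480) = 0.8452×0.1392 = 0.1177 mol/dm³.
C_A = C_{A0}e^(−k₁t) = 0.1354 mol/dm³, so C_Q = C_{A0}−C_A−C_P = 0.5249 mol/dm³; C_P/C_Q = 0.224.

0.224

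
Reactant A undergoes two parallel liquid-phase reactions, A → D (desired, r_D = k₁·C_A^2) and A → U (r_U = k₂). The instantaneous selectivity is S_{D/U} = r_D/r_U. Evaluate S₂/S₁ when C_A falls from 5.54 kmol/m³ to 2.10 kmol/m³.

S_{D/U} = (k₁/k₂)·C_A^2, so S₂/S₁ = (C_{A,2}/C_{A,1})^2.
= (2.10/5.54)^2 = (0.3791)^2 = 0.144.
Selectivity toward D falls as C_A falls — high-concentration operation is favoured.

0.144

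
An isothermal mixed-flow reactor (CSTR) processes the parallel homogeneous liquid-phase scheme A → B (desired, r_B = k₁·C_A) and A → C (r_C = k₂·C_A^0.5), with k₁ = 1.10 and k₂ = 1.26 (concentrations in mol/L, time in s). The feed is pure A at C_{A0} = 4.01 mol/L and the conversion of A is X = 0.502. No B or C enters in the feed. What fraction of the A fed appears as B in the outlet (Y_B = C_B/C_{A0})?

0.277

Exit C_A = C_{A0}(1−X) = 4.01×0.498 = 1.997 mol/L.
A CSTR operates uniformly at the exit composition, giving r_B = 2.197 and r_C = 1.781 (each k·C_A^n at C_A = 1.997).
Fraction of consumed A going to B: r_B/(r_B+r_C) = 0.5523.
C_B = 0.5523·C_{A0}·X = 0.5523×4.01×0.502 = 1.11 mol/L; Y_B = C_B/C_{A0} = 0.277.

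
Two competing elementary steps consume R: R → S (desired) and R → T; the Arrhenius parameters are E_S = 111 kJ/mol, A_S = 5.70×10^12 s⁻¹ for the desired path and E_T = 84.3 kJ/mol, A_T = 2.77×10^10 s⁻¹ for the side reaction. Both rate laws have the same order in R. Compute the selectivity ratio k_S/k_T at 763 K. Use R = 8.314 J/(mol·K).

3.06

Since both paths have the same order in R, the concentration cancels and S_{S/T} = k_S/k_T = (A_S/A_T)·exp[(E_T−E_S)/(RT)].
(E_T−E_S)/(RT) = (84.3−111)×10³/(8.314×763) = -26700/6344 = -4.209.
k_S/k_T = (5.70×10^12/2.77×10^10)·exp(-4.209) = 205.8 × 0.01486 = 3.06.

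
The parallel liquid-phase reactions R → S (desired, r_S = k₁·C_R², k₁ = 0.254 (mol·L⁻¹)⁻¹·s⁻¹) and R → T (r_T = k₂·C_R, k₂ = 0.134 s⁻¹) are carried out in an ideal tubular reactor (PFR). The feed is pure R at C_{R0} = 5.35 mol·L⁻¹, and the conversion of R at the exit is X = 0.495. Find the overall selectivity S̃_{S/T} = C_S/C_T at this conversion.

7.38

C_R = C_{R0}(1−X) = 2.702 mol·L⁻¹.
Along a PFR/batch, dC_T/dC_R = −r_T/(r_S+r_T) = −k₂/(k₂+k₁·C_R).
Integrating from C_{R0} to C_R: C_T = (0.134/0.254)·ln[(0.134+0.254·5.35)/(0.134+0.254·2.70)] = 0.5276·ln(1.493/0.8202) = 0.3159 mol·L⁻¹.
Then C_S = (C_{R0}−C_R) − C_T = 2.648 − 0.3159 = 2.332 mol·L⁻¹.
S̃_{S/T} = C_S/C_T = 2.332/0.3159 = 7.38.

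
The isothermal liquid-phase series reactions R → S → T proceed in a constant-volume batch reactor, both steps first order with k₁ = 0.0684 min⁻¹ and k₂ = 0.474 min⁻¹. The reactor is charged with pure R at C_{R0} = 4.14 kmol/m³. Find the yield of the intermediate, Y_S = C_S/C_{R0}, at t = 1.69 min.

0.0745

For first-order series with pure R initially, C_S(t) = k₁C_{R0}/(k₂−k₁)·(e^(−k₁t) − e^(−k₂t)).
e^(−k₁t) = e^(−0.0684×1.69) = e^(−0.1156) = 0.8908; e^(−k₂t) = e^(−0.8011) = 0.4489.
C_S = 0.0684×4.14/(0.474−0.0684) × (0.8908−0.4489) = 0.6982×0.4420 = 0.3086 kmol/m³.
Y_S = C_S/C_{R0} = 0.3086/4.14 = 0.0745.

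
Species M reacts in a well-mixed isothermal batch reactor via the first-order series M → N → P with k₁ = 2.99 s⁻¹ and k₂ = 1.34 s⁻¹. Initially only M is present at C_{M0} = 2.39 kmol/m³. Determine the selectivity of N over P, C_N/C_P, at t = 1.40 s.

0.340

The intermediate concentration in a first-order A→B→C sequence is C_N = k₁C_{M0}(e^(−k₁t) − e^(−k₂t))/(k₂−k₁).
e^(−k₁t) = e^(−2.99×1.40) = e^(−4.186) = 0.01521; e^(−k₂t) = e^(−1.876) = 0.1532.
C_N = 2.99×2.39/(1.34−2.99) × (0.01521−0.1532) = (-4.331)×(-0.1380) = 0.5977 kmol/m³.
C_M = C_{M0}e^(−k₁t) = 0.03634 kmol/m³, so C_P = C_{M0}−C_M−C_N = 1.756 kmol/m³; C_N/C_P = 0.340.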